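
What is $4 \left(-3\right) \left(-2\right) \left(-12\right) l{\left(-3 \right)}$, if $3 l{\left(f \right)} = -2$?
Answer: $192$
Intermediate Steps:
$l{\left(f \right)} = - \frac{2}{3}$ ($l{\left(f \right)} = \frac{1}{3} \left(-2\right) = - \frac{2}{3}$)
$4 \left(-3\right) \left(-2\right) \left(-12\right) l{\left(-3 \right)} = 4 \left(-3\right) \left(-2\right) \left(-12\right) \left(- \frac{2}{3}\right) = \left(-12\right) \left(-2\right) \left(-12\right) \left(- \frac{2}{3}\right) = 24 \left(-12\right) \left(- \frac{2}{3}\right) = \left(-288\right) \left(- \frac{2}{3}\right) = 192$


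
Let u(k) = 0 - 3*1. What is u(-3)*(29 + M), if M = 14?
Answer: -129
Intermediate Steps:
u(k) = -3 (u(k) = 0 - 3 = -3)
u(-3)*(29 + M) = -3*(29 + 14) = -3*43 = -129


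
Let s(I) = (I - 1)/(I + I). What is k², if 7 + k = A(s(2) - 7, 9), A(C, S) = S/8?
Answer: 2209/64 ≈ 34.516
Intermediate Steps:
s(I) = (-1 + I)/(2*I) (s(I) = (-1 + I)/((2*I)) = (-1 + I)*(1/(2*I)) = (-1 + I)/(2*I))
A(C, S) = S/8 (A(C, S) = S*(⅛) = S/8)
k = -47/8 (k = -7 + (⅛)*9 = -7 + 9/8 = -47/8 ≈ -5.8750)
k² = (-47/8)² = 2209/64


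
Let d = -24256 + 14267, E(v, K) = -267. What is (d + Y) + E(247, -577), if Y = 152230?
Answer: 141974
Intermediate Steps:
d = -9989
(d + Y) + E(247, -577) = (-9989 + 152230) - 267 = 142241 - 267 = 141974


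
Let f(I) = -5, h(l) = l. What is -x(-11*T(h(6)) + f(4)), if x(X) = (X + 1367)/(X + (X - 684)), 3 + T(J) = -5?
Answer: 725/259 ≈ 2.7992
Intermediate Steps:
T(J) = -8 (T(J) = -3 - 5 = -8)
x(X) = (1367 + X)/(-684 + 2*X) (x(X) = (1367 + X)/(X + (-684 + X)) = (1367 + X)/(-684 + 2*X))
-x(-11*T(h(6)) + f(4)) = -(1367 + (-11*(-8) - 5))/(2*(-342 + (-11*(-8) - 5))) = -(1367 + (88 - 5))/(2*(-342 + (88 - 5))) = -(1367 + 83)/(2*(-342 + 83)) = -1450/(2*(-259)) = -(-1)*1450/(2*259) = -1*(-725/259) = 725/259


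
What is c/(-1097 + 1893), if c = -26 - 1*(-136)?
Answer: 55/398 ≈ 0.13819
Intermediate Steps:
c = 110 (c = -26 + 136 = 110)
c/(-1097 + 1893) = 110/(-1097 + 1893) = 110/796 = 110*(1/796) = 55/398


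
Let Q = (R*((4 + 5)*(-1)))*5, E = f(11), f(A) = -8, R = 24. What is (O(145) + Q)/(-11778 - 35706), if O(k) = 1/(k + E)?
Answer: 147959/6505308 ≈ 0.022744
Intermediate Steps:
E = -8
O(k) = 1/(-8 + k) (O(k) = 1/(k - 8) = 1/(-8 + k))
Q = -1080 (Q = (24*((4 + 5)*(-1)))*5 = (24*(9*(-1)))*5 = (24*(-9))*5 = -216*5 = -1080)
(O(145) + Q)/(-11778 - 35706) = (1/(-8 + 145) - 1080)/(-11778 - 35706) = (1/137 - 1080)/(-47484) = (1/137 - 1080)*(-1/47484) = -147959/137*(-1/47484) = 147959/6505308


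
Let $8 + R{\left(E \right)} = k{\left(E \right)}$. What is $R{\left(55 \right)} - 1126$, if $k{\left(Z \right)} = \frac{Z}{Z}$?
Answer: $-1133$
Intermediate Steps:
$k{\left(Z \right)} = 1$
$R{\left(E \right)} = -7$ ($R{\left(E \right)} = -8 + 1 = -7$)
$R{\left(55 \right)} - 1126 = -7 - 1126 = -1133$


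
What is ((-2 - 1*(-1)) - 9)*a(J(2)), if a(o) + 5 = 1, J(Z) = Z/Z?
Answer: 40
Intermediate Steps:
J(Z) = 1
a(o) = -4 (a(o) = -5 + 1 = -4)
((-2 - 1*(-1)) - 9)*a(J(2)) = ((-2 - 1*(-1)) - 9)*(-4) = ((-2 + 1) - 9)*(-4) = (-1 - 9)*(-4) = -10*(-4) = 40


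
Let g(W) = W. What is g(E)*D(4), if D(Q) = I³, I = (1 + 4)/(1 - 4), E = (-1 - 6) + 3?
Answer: 500/27 ≈ 18.519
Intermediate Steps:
E = -4 (E = -7 + 3 = -4)
I = -5/3 (I = 5/(-3) = 5*(-⅓) = -5/3 ≈ -1.6667)
D(Q) = -125/27 (D(Q) = (-5/3)³ = -125/27)
g(E)*D(4) = -4*(-125/27) = 500/27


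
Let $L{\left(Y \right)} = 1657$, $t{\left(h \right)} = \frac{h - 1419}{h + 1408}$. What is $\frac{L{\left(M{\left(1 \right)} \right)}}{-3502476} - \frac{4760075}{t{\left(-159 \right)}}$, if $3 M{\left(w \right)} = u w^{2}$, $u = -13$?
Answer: $\frac{3470564751010759}{921151188} \approx 3.7676 \cdot 10^{6}$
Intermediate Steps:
$t{\left(h \right)} = \frac{-1419 + h}{1408 + h}$
$M{\left(w \right)} = - \frac{13 w^{2}}{3}$ ($M{\left(w \right)} = \frac{\left(-13\right) w^{2}}{3} = - \frac{13 w^{2}}{3}$)
$\frac{L{\left(M{\left(1 \right)} \right)}}{-3502476} - \frac{4760075}{t{\left(-159 \right)}} = \frac{1657}{-3502476} - \frac{4760075}{\frac{1}{1408 - 159} \left(-1419 - 159\right)} = 1657 \left(- \frac{1}{3502476}\right) - \frac{4760075}{\frac{1}{1249} \left(-1578\right)} = - \frac{1657}{3502476} - \frac{4760075}{\frac{1}{1249} \left(-1578\right)} = - \frac{1657}{3502476} - \frac{4760075}{- \frac{1578}{1249}} = - \frac{1657}{3502476} - - \frac{5945333675}{1578} = - \frac{1657}{3502476} + \frac{5945333675}{1578} = \frac{3470564751010759}{921151188}$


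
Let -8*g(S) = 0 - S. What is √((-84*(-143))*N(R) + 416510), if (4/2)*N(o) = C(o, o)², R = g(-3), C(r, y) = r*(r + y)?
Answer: √426992726/32 ≈ 645.74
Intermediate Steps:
g(S) = S/8 (g(S) = -(0 - S)/8 = -(-1)*S/8 = S/8)
R = -3/8 (R = (⅛)*(-3) = -3/8 ≈ -0.37500)
N(o) = 2*o⁴ (N(o) = (o*(o + o))²/2 = (o*(2*o))²/2 = (2*o²)²/2 = (4*o⁴)/2 = 2*o⁴)
√((-84*(-143))*N(R) + 416510) = √((-84*(-143))*(2*(-3/8)⁴) + 416510) = √(12012*(2*(81/4096)) + 416510) = √(12012*(81/2048) + 416510) = √(243243/512 + 416510) = √(213496363/512) = √426992726/32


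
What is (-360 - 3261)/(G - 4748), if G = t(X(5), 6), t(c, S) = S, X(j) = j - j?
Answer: 3621/4742 ≈ 0.76360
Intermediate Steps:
X(j) = 0
G = 6
(-360 - 3261)/(G - 4748) = (-360 - 3261)/(6 - 4748) = -3621/(-4742) = -3621*(-1/4742) = 3621/4742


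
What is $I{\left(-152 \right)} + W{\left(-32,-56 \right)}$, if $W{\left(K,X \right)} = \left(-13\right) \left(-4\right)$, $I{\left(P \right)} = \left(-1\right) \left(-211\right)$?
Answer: $263$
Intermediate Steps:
$I{\left(P \right)} = 211$
$W{\left(K,X \right)} = 52$
$I{\left(-152 \right)} + W{\left(-32,-56 \right)} = 211 + 52 = 263$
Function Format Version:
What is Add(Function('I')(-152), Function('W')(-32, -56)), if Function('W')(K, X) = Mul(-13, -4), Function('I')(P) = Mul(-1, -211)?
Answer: 263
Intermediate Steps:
Function('I')(P) = 211
Function('W')(K, X) = 52
Add(Function('I')(-152), Function('W')(-32, -56)) = Add(211, 52) = 263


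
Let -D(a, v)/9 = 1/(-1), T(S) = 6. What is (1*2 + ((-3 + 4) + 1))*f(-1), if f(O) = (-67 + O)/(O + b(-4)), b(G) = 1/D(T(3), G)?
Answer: 306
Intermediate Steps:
D(a, v) = 9 (D(a, v) = -9/(-1) = -9*(-1) = 9)
b(G) = ⅑ (b(G) = 1/9 = ⅑)
f(O) = (-67 + O)/(⅑ + O) (f(O) = (-67 + O)/(O + ⅑) = (-67 + O)/(⅑ + O))
(1*2 + ((-3 + 4) + 1))*f(-1) = (1*2 + ((-3 + 4) + 1))*(9*(-67 - 1)/(1 + 9*(-1))) = (2 + (1 + 1))*(9*(-68)/(1 - 9)) = (2 + 2)*(9*(-68)/(-8)) = 4*(9*(-⅛)*(-68)) = 4*(153/2) = 306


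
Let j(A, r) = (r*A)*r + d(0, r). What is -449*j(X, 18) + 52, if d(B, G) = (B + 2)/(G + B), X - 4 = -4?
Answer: 19/9 ≈ 2.1111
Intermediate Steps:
X = 0 (X = 4 - 4 = 0)
d(B, G) = (2 + B)/(B + G)
j(A, r) = 2/r + A*r² (j(A, r) = (r*A)*r + (2 + 0)/(0 + r) = (A*r)*r + 2/r = A*r² + 2/r = 2/r + A*r²)
-449*j(X, 18) + 52 = -449*(2 + 0*18³)/18 + 52 = -449*(2 + 0*5832)/18 + 52 = -449*(2 + 0)/18 + 52 = -449*2/18 + 52 = -449*⅑ + 52 = -449/9 + 52 = 19/9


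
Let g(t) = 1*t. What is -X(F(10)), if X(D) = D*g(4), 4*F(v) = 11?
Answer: -11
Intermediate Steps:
g(t) = t
F(v) = 11/4 (F(v) = (1/4)*11 = 11/4)
X(D) = 4*D (X(D) = D*4 = 4*D)
-X(F(10)) = -4*11/4 = -1*11 = -11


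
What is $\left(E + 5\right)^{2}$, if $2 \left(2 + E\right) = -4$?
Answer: $1$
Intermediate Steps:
$E = -4$ ($E = -2 + \frac{1}{2} \left(-4\right) = -2 - 2 = -4$)
$\left(E + 5\right)^{2} = \left(-4 + 5\right)^{2} = 1^{2} = 1$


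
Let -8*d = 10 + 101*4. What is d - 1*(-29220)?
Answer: 116673/4 ≈ 29168.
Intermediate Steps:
d = -207/4 (d = -(10 + 101*4)/8 = -(10 + 404)/8 = -1/8*414 = -207/4 ≈ -51.750)
d - 1*(-29220) = -207/4 - 1*(-29220) = -207/4 + 29220 = 116673/4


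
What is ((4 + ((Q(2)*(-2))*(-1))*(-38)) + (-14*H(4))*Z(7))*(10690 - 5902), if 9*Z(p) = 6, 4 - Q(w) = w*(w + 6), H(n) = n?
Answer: 4207056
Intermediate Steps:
Q(w) = 4 - w*(6 + w) (Q(w) = 4 - w*(w + 6) = 4 - w*(6 + w))
Z(p) = 2/3 (Z(p) = (1/9)*6 = 2/3)
((4 + ((Q(2)*(-2))*(-1))*(-38)) + (-14*H(4))*Z(7))*(10690 - 5902) = ((4 + (((4 - 1*2**2 - 6*2)*(-2))*(-1))*(-38)) - 14*4*(2/3))*(10690 - 5902) = ((4 + (((4 - 1*4 - 12)*(-2))*(-1))*(-38)) - 56*2/3)*4788 = ((4 + (((4 - 4 - 12)*(-2))*(-1))*(-38)) - 112/3)*4788 = ((4 + (-12*(-2)*(-1))*(-38)) - 112/3)*4788 = ((4 + (24*(-1))*(-38)) - 112/3)*4788 = ((4 - 24*(-38)) - 112/3)*4788 = ((4 + 912) - 112/3)*4788 = (916 - 112/3)*4788 = (2636/3)*4788 = 4207056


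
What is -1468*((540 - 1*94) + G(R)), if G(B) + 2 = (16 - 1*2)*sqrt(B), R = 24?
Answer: -651792 - 41104*sqrt(6) ≈ -7.5248e+5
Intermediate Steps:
G(B) = -2 + 14*sqrt(B) (G(B) = -2 + (16 - 1*2)*sqrt(B) = -2 + (16 - 2)*sqrt(B) = -2 + 14*sqrt(B))
-1468*((540 - 1*94) + G(R)) = -1468*((540 - 1*94) + (-2 + 14*sqrt(24))) = -1468*((540 - 94) + (-2 + 14*(2*sqrt(6)))) = -1468*(446 + (-2 + 28*sqrt(6))) = -1468*(444 + 28*sqrt(6)) = -651792 - 41104*sqrt(6)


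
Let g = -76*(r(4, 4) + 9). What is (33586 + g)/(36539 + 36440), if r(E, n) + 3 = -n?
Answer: 33434/72979 ≈ 0.45813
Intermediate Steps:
r(E, n) = -3 - n
g = -152 (g = -76*((-3 - 1*4) + 9) = -76*((-3 - 4) + 9) = -76*(-7 + 9) = -76*2 = -152)
(33586 + g)/(36539 + 36440) = (33586 - 152)/(36539 + 36440) = 33434/72979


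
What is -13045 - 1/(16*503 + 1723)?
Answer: -127462696/9771 ≈ -13045.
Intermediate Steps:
-13045 - 1/(16*503 + 1723) = -13045 - 1/(8048 + 1723) = -13045 - 1/9771 = -127462696/9771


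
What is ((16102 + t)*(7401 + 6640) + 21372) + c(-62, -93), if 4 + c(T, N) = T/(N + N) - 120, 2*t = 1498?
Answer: 709878418/3 ≈ 2.3663e+8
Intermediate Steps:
t = 749 (t = (1/2)*1498 = 749)
c(T, N) = -124 + T/(2*N) (c(T, N) = -4 + (T/(N + N) - 120) = -4 + (T/((2*N)) - 120) = -4 + ((1/(2*N))*T - 120) = -4 + (T/(2*N) - 120) = -4 + (-120 + T/(2*N)) = -124 + T/(2*N))
((16102 + t)*(7401 + 6640) + 21372) + c(-62, -93) = ((16102 + 749)*(7401 + 6640) + 21372) + (-124 + (1/2)*(-62)/(-93)) = (16851*14041 + 21372) + (-124 + (1/2)*(-62)*(-1/93)) = (236604891 + 21372) + (-124 + 1/3) = 236626263 - 371/3 = 709878418/3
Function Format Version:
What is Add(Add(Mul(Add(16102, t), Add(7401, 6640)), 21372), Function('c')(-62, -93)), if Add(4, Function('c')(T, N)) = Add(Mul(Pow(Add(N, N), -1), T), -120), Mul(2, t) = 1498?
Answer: Rational(709878418, 3) ≈ 2.3663e+8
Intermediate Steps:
t = 749 (t = Mul(Rational(1, 2), 1498) = 749)
Function('c')(T, N) = Add(-124, Mul(Rational(1, 2), T, Pow(N, -1))) (Function('c')(T, N) = Add(-4, Add(Mul(Pow(Add(N, N), -1), T), -120)) = Add(-4, Add(Mul(Pow(Mul(2, N), -1), T), -120)) = Add(-4, Add(Mul(Mul(Rational(1, 2), Pow(N, -1)), T), -120)) = Add(-4, Add(Mul(Rational(1, 2), T, Pow(N, -1)), -120)) = Add(-4, Add(-120, Mul(Rational(1, 2), T, Pow(N, -1)))) = Add(-124, Mul(Rational(1, 2), T, Pow(N, -1))))
Add(Add(Mul(Add(16102, t), Add(7401, 6640)), 21372), Function('c')(-62, -93)) = Add(Add(Mul(Add(16102, 749), Add(7401, 6640)), 21372), Add(-124, Mul(Rational(1, 2), -62, Pow(-93, -1)))) = Add(Add(Mul(16851, 14041), 21372), Add(-124, Mul(Rational(1, 2), -62, Rational(-1, 93)))) = Add(Add(236604891, 21372), Add(-124, Rational(1, 3))) = Add(236626263, Rational(-371, 3)) = Rational(709878418, 3)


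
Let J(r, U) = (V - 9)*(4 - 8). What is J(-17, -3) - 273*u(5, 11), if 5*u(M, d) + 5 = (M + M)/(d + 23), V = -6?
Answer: 5388/17 ≈ 316.94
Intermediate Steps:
J(r, U) = 60 (J(r, U) = (-6 - 9)*(4 - 8) = -15*(-4) = 60)
u(M, d) = -1 + 2*M/(5*(23 + d)) (u(M, d) = -1 + ((M + M)/(d + 23))/5 = -1 + ((2*M)/(23 + d))/5 = -1 + (2*M/(23 + d))/5 = -1 + 2*M/(5*(23 + d)))
J(-17, -3) - 273*u(5, 11) = 60 - 273*(-23 - 1*11 + (⅖)*5)/(23 + 11) = 60 - 273*(-23 - 11 + 2)/34 = 60 - 273*(-32)/34 = 60 - 273*(-16/17) = 60 + 4368/17 = 5388/17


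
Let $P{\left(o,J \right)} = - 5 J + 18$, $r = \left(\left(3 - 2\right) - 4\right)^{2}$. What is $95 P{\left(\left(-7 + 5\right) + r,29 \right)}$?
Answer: $-12065$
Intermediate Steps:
$r = 9$ ($r = \left(1 - 4\right)^{2} = \left(-3\right)^{2} = 9$)
$P{\left(o,J \right)} = 18 - 5 J$
$95 P{\left(\left(-7 + 5\right) + r,29 \right)} = 95 \left(18 - 145\right) = 95 \left(-127\right) = -12065$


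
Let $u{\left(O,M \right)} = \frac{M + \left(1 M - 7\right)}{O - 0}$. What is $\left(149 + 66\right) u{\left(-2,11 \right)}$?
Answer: $- \frac{3225}{2} \approx -1612.5$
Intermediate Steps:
$u{\left(O,M \right)} = \frac{-7 + 2 M}{O}$ ($u{\left(O,M \right)} = \frac{M + \left(M - 7\right)}{O + 0} = \frac{M + \left(-7 + M\right)}{O} = \frac{-7 + 2 M}{O}$)
$\left(149 + 66\right) u{\left(-2,11 \right)} = \left(149 + 66\right) \frac{-7 + 2 \cdot 11}{-2} = 215 \left(- \frac{-7 + 22}{2}\right) = 215 \left(\left(- \frac{1}{2}\right) 15\right) = 215 \left(- \frac{15}{2}\right) = - \frac{3225}{2}$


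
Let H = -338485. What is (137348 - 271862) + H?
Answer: -472999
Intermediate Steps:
(137348 - 271862) + H = (137348 - 271862) - 338485 = -134514 - 338485 = -472999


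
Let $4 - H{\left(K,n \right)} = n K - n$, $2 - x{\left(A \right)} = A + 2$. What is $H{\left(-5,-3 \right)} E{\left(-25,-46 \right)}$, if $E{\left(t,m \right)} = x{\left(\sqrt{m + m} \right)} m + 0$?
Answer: $- 1288 i \sqrt{23} \approx - 6177.0 i$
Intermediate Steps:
$x{\left(A \right)} = - A$ ($x{\left(A \right)} = 2 - \left(A + 2\right) = 2 - \left(2 + A\right) = - A$)
$E{\left(t,m \right)} = - \sqrt{2} m^{\frac{3}{2}}$ ($E{\left(t,m \right)} = - \sqrt{m + m} m + 0 = - \sqrt{2 m} m + 0 = - \sqrt{2} \sqrt{m} m + 0 = - \sqrt{2} m^{\frac{3}{2}} + 0 = - \sqrt{2} m^{\frac{3}{2}}$)
$H{\left(K,n \right)} = 4 + n - K n$ ($H{\left(K,n \right)} = 4 - \left(n K - n\right) = 4 - \left(K n - n\right) = 4 - \left(- n + K n\right) = 4 + n - K n$)
$H{\left(-5,-3 \right)} E{\left(-25,-46 \right)} = \left(4 - 3 - \left(-5\right) \left(-3\right)\right) \left(- \sqrt{2} \left(-46\right)^{\frac{3}{2}}\right) = \left(4 - 3 - 15\right) \left(- \sqrt{2} \left(- 46 i \sqrt{46}\right)\right) = - 14 \cdot 92 i \sqrt{23} = - 1288 i \sqrt{23}$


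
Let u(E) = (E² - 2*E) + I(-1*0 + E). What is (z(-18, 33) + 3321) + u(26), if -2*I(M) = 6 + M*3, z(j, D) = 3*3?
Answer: 3912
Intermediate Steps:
z(j, D) = 9
I(M) = -3 - 3*M/2 (I(M) = -(6 + M*3)/2 = -(6 + 3*M)/2 = -3 - 3*M/2)
u(E) = -3 + E² - 7*E/2 (u(E) = (E² - 2*E) + (-3 - 3*(-1*0 + E)/2) = (E² - 2*E) + (-3 - 3*(0 + E)/2) = (E² - 2*E) + (-3 - 3*E/2) = -3 + E² - 7*E/2)
(z(-18, 33) + 3321) + u(26) = (9 + 3321) + (-3 + 26² - 7/2*26) = 3330 + (-3 + 676 - 91) = 3330 + 582 = 3912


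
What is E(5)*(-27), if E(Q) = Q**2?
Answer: -675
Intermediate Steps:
E(5)*(-27) = 5**2*(-27) = 25*(-27) = -675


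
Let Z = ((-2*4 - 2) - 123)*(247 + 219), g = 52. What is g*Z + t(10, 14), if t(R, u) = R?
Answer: -3222846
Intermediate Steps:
Z = -61978 (Z = ((-8 - 2) - 123)*466 = (-10 - 123)*466 = -133*466 = -61978)
g*Z + t(10, 14) = 52*(-61978) + 10 = -3222856 + 10 = -3222846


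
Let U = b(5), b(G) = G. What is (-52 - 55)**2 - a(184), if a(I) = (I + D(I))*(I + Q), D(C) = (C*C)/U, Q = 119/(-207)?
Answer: -6321547/5 ≈ -1.2643e+6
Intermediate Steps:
Q = -119/207 (Q = 119*(-1/207) = -119/207 ≈ -0.57488)
U = 5
D(C) = C**2/5 (D(C) = (C*C)/5 = C**2*(1/5) = C**2/5)
a(I) = (-119/207 + I)*(I + I**2/5) (a(I) = (I + I**2/5)*(I - 119/207) = (I + I**2/5)*(-119/207 + I) = (-119/207 + I)*(I + I**2/5))
(-52 - 55)**2 - a(184) = (-52 - 55)**2 - 184*(-595 + 207*184**2 + 916*184)/1035 = (-107)**2 - 184*(-595 + 207*33856 + 168544)/1035 = 11449 - 184*(-595 + 7008192 + 168544)/1035 = 11449 - 184*7176141/1035 = 11449 - 1*6378792/5 = 11449 - 6378792/5 = -6321547/5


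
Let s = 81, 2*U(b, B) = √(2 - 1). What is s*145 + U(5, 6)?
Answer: 23491/2 ≈ 11746.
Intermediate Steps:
U(b, B) = ½ (U(b, B) = √(2 - 1)/2 = √1/2 = (½)*1 = ½)
s*145 + U(5, 6) = 81*145 + ½ = 11745 + ½ = 23491/2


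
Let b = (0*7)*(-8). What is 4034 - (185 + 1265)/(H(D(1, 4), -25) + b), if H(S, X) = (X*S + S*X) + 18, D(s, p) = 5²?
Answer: 2485669/616 ≈ 4035.2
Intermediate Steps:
D(s, p) = 25
H(S, X) = 18 + 2*S*X (H(S, X) = (S*X + S*X) + 18 = 2*S*X + 18 = 18 + 2*S*X)
b = 0 (b = 0*(-8) = 0)
4034 - (185 + 1265)/(H(D(1, 4), -25) + b) = 4034 - (185 + 1265)/((18 + 2*25*(-25)) + 0) = 4034 - 1450/((18 - 1250) + 0) = 4034 - 1450/(-1232 + 0) = 4034 - 1450/(-1232) = 4034 - 1450*(-1)/1232 = 4034 - 1*(-725/616) = 4034 + 725/616 = 2485669/616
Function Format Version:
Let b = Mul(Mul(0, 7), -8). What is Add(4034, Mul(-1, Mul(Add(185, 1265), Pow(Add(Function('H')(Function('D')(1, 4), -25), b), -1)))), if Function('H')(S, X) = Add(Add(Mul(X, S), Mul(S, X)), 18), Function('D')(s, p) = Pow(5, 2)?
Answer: Rational(2485669, 616) ≈ 4035.2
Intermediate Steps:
Function('D')(s, p) = 25
Function('H')(S, X) = Add(18, Mul(2, S, X)) (Function('H')(S, X) = Add(Add(Mul(S, X), Mul(S, X)), 18) = Add(Mul(2, S, X), 18) = Add(18, Mul(2, S, X)))
b = 0 (b = Mul(0, -8) = 0)
Add(4034, Mul(-1, Mul(Add(185, 1265), Pow(Add(Function('H')(Function('D')(1, 4), -25), b), -1)))) = Add(4034, Mul(-1, Mul(Add(185, 1265), Pow(Add(Add(18, Mul(2, 25, -25)), 0), -1)))) = Add(4034, Mul(-1, Mul(1450, Pow(Add(Add(18, -1250), 0), -1)))) = Add(4034, Mul(-1, Mul(1450, Pow(Add(-1232, 0), -1)))) = Add(4034, Mul(-1, Mul(1450, Pow(-1232, -1)))) = Add(4034, Mul(-1, Mul(1450, Rational(-1, 1232)))) = Add(4034, Mul(-1, Rational(-725, 616))) = Add(4034, Rational(725, 616)) = Rational(2485669, 616)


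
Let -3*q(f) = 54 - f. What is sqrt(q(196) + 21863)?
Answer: sqrt(197193)/3 ≈ 148.02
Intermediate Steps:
q(f) = -18 + f/3 (q(f) = -(54 - f)/3 = -18 + f/3)
sqrt(q(196) + 21863) = sqrt((-18 + (1/3)*196) + 21863) = sqrt((-18 + 196/3) + 21863) = sqrt(142/3 + 21863) = sqrt(65731/3) = sqrt(197193)/3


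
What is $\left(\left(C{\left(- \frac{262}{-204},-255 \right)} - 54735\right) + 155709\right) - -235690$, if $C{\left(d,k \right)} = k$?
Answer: $336409$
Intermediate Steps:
$\left(\left(C{\left(- \frac{262}{-204},-255 \right)} - 54735\right) + 155709\right) - -235690 = \left(\left(-255 - 54735\right) + 155709\right) - -235690 = \left(-54990 + 155709\right) + 235690 = 100719 + 235690 = 336409$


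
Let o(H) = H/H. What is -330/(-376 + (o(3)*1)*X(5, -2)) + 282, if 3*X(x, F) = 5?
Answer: 317676/1123 ≈ 282.88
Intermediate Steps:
o(H) = 1
X(x, F) = 5/3 (X(x, F) = (⅓)*5 = 5/3)
-330/(-376 + (o(3)*1)*X(5, -2)) + 282 = -330/(-376 + (1*1)*(5/3)) + 282 = -330/(-376 + 1*(5/3)) + 282 = -330/(-376 + 5/3) + 282 = -330/(-1123/3) + 282 = -3/1123*(-330) + 282 = 990/1123 + 282 = 317676/1123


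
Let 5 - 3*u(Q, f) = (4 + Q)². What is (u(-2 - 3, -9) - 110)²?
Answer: 106276/9 ≈ 11808.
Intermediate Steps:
u(Q, f) = 5/3 - (4 + Q)²/3
(u(-2 - 3, -9) - 110)² = ((5/3 - (4 + (-2 - 3))²/3) - 110)² = ((5/3 - (4 - 5)²/3) - 110)² = ((5/3 - ⅓*(-1)²) - 110)² = ((5/3 - ⅓*1) - 110)² = ((5/3 - ⅓) - 110)² = (4/3 - 110)² = (-326/3)² = 106276/9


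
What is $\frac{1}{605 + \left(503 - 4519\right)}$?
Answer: $- \frac{1}{3411} \approx -0.00029317$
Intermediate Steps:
$\frac{1}{605 + \left(503 - 4519\right)} = \frac{1}{605 - 4016} = \frac{1}{-3411} = - \frac{1}{3411}$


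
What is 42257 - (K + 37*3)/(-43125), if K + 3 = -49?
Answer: 1822333184/43125 ≈ 42257.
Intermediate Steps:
K = -52 (K = -3 - 49 = -52)
42257 - (K + 37*3)/(-43125) = 42257 - (-52 + 37*3)/(-43125) = 42257 - (-52 + 111)*(-1)/43125 = 42257 - 59*(-1)/43125 = 42257 - 1*(-59/43125) = 42257 + 59/43125 = 1822333184/43125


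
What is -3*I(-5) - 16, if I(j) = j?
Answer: -1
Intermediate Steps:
-3*I(-5) - 16 = -3*(-5) - 16 = 15 - 16 = -1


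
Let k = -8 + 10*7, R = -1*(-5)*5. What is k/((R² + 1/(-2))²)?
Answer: 248/1560001 ≈ 0.00015897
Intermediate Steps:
R = 25 (R = 5*5 = 25)
k = 62 (k = -8 + 70 = 62)
k/((R² + 1/(-2))²) = 62/((25² + 1/(-2))²) = 62/((625 - ½)²) = 62/((1249/2)²) = 62/(1560001/4) = 62*(4/1560001) = 248/1560001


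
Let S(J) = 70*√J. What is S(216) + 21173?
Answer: 21173 + 420*√6 ≈ 22202.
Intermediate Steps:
S(216) + 21173 = 70*√216 + 21173 = 70*(6*√6) + 21173 = 420*√6 + 21173 = 21173 + 420*√6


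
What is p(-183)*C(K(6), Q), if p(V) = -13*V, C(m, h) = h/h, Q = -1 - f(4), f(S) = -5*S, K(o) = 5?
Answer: 2379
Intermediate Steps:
Q = 19 (Q = -1 - (-5)*4 = -1 - 1*(-20) = -1 + 20 = 19)
C(m, h) = 1
p(-183)*C(K(6), Q) = -13*(-183)*1 = 2379*1 = 2379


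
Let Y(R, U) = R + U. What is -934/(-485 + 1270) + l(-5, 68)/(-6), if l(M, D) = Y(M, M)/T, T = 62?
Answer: -169799/146010 ≈ -1.1629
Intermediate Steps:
l(M, D) = M/31 (l(M, D) = (M + M)/62 = (2*M)*(1/62) = M/31)
-934/(-485 + 1270) + l(-5, 68)/(-6) = -934/(-485 + 1270) + ((1/31)*(-5))/(-6) = -934/785 - 5/31*(-⅙) = -934*1/785 + 5/186 = -934/785 + 5/186 = -169799/146010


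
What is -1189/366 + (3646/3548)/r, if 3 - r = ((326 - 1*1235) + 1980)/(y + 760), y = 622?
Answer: -309108843/110919350 ≈ -2.7868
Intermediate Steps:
r = 3075/1382 (r = 3 - ((326 - 1*1235) + 1980)/(622 + 760) = 3 - ((326 - 1235) + 1980)/1382 = 3 - (-909 + 1980)/1382 = 3 - 1071/1382 = 3075/1382 ≈ 2.2250)
-1189/366 + (3646/3548)/r = -1189/366 + (3646/3548)/(3075/1382) = -1189*1/366 + (3646*(1/3548))*(1382/3075) = -1189/366 + (1823/1774)*(1382/3075) = -1189/366 + 1259693/2727525 = -309108843/110919350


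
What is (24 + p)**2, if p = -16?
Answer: 64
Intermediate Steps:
(24 + p)**2 = (24 - 16)**2 = 8**2 = 64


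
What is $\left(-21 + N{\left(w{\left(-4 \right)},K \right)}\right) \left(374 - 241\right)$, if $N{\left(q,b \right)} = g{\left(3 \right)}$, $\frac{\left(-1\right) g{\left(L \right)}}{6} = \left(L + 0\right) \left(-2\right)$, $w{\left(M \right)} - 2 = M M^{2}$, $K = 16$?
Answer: $1995$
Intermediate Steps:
$w{\left(M \right)} = 2 + M^{3}$ ($w{\left(M \right)} = 2 + M M^{2} = 2 + M^{3}$)
$g{\left(L \right)} = 12 L$ ($g{\left(L \right)} = - 6 \left(L + 0\right) \left(-2\right) = - 6 L \left(-2\right) = - 6 \left(- 2 L\right) = 12 L$)
$N{\left(q,b \right)} = 36$ ($N{\left(q,b \right)} = 12 \cdot 3 = 36$)
$\left(-21 + N{\left(w{\left(-4 \right)},K \right)}\right) \left(374 - 241\right) = \left(-21 + 36\right) \left(374 - 241\right) = 15 \cdot 133 = 1995$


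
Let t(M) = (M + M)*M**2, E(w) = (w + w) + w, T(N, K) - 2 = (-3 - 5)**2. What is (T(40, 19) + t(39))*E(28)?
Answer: 9971136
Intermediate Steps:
T(N, K) = 66 (T(N, K) = 2 + (-3 - 5)**2 = 2 + (-8)**2 = 2 + 64 = 66)
E(w) = 3*w (E(w) = 2*w + w = 3*w)
t(M) = 2*M**3 (t(M) = (2*M)*M**2 = 2*M**3)
(T(40, 19) + t(39))*E(28) = (66 + 2*39**3)*(3*28) = (66 + 2*59319)*84 = (66 + 118638)*84 = 118704*84 = 9971136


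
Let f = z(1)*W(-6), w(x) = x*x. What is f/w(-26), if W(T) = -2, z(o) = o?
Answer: -1/338 ≈ -0.0029586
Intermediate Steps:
w(x) = x**2
f = -2 (f = 1*(-2) = -2)
f/w(-26) = -2/((-26)**2) = -2/676 = -2*1/676 = -1/338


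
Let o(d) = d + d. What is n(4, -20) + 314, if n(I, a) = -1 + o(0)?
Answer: 313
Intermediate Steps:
o(d) = 2*d
n(I, a) = -1 (n(I, a) = -1 + 2*0 = -1 + 0 = -1)
n(4, -20) + 314 = -1 + 314 = 313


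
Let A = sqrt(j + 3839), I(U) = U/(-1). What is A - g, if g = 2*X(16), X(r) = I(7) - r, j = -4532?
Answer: 46 + 3*I*sqrt(77) ≈ 46.0 + 26.325*I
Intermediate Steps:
I(U) = -U (I(U) = U*(-1) = -U)
A = 3*I*sqrt(77) (A = sqrt(-4532 + 3839) = sqrt(-693) = 3*I*sqrt(77) ≈ 26.325*I)
X(r) = -7 - r (X(r) = -1*7 - r = -7 - r)
g = -46 (g = 2*(-7 - 1*16) = 2*(-7 - 16) = 2*(-23) = -46)
A - g = 3*I*sqrt(77) - 1*(-46) = 3*I*sqrt(77) + 46 = 46 + 3*I*sqrt(77)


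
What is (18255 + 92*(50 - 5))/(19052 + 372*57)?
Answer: 22395/40256 ≈ 0.55631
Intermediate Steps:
(18255 + 92*(50 - 5))/(19052 + 372*57) = (18255 + 92*45)/(19052 + 21204) = (18255 + 4140)/40256 = 22395*(1/40256) = 22395/40256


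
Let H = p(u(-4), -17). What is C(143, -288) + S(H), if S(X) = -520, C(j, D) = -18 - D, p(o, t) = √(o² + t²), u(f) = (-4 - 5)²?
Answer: -250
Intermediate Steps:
u(f) = 81 (u(f) = (-9)² = 81)
H = 5*√274 (H = √(81² + (-17)²) = √(6561 + 289) = √6850 = 5*√274 ≈ 82.765)
C(143, -288) + S(H) = (-18 - 1*(-288)) - 520 = (-18 + 288) - 520 = 270 - 520 = -250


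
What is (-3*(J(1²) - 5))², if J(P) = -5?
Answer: 900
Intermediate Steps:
(-3*(J(1²) - 5))² = (-3*(-5 - 5))² = (-3*(-10))² = 30² = 900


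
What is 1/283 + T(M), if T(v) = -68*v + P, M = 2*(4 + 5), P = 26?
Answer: -339033/283 ≈ -1198.0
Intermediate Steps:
M = 18 (M = 2*9 = 18)
T(v) = 26 - 68*v (T(v) = -68*v + 26 = 26 - 68*v)
1/283 + T(M) = 1/283 + (26 - 68*18) = 1/283 + (26 - 1224) = 1/283 - 1198 = -339033/283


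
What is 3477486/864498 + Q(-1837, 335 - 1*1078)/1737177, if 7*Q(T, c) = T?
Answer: 7047578799388/1752083715837 ≈ 4.0224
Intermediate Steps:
Q(T, c) = T/7
3477486/864498 + Q(-1837, 335 - 1*1078)/1737177 = 3477486/864498 + ((⅐)*(-1837))/1737177 = 3477486*(1/864498) - 1837/7*1/1737177 = 579581/144083 - 1837/12160239 = 7047578799388/1752083715837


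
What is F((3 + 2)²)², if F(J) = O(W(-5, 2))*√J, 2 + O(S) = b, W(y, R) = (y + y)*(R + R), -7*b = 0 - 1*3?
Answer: 3025/49 ≈ 61.735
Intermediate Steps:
b = 3/7 (b = -(0 - 1*3)/7 = -(0 - 3)/7 = -⅐*(-3) = 3/7 ≈ 0.42857)
W(y, R) = 4*R*y (W(y, R) = (2*y)*(2*R) = 4*R*y)
O(S) = -11/7 (O(S) = -2 + 3/7 = -11/7)
F(J) = -11*√J/7
F((3 + 2)²)² = (-11*√((3 + 2)²)/7)² = (-11*√(5²)/7)² = (-11*√25/7)² = (-11/7*5)² = (-55/7)² = 3025/49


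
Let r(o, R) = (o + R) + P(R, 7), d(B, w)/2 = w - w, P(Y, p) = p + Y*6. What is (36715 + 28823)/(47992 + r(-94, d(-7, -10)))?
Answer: 5958/4355 ≈ 1.3681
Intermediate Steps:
P(Y, p) = p + 6*Y
d(B, w) = 0 (d(B, w) = 2*(w - w) = 2*0 = 0)
r(o, R) = 7 + o + 7*R (r(o, R) = (o + R) + (7 + 6*R) = (R + o) + (7 + 6*R) = 7 + o + 7*R)
(36715 + 28823)/(47992 + r(-94, d(-7, -10))) = (36715 + 28823)/(47992 + (7 - 94 + 7*0)) = 65538/(47992 + (7 - 94 + 0)) = 65538/(47992 - 87) = 65538/47905 = 65538*(1/47905) = 5958/4355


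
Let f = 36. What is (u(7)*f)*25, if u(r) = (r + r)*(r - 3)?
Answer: 50400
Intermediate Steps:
u(r) = 2*r*(-3 + r) (u(r) = (2*r)*(-3 + r) = 2*r*(-3 + r))
(u(7)*f)*25 = ((2*7*(-3 + 7))*36)*25 = ((2*7*4)*36)*25 = (56*36)*25 = 2016*25 = 50400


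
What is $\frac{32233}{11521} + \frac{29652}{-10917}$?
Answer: $\frac{3422323}{41924919} \approx 0.08163$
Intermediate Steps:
$\frac{32233}{11521} + \frac{29652}{-10917} = 32233 \cdot \frac{1}{11521} + 29652 \left(- \frac{1}{10917}\right) = \frac{32233}{11521} - \frac{9884}{3639} = \frac{3422323}{41924919}$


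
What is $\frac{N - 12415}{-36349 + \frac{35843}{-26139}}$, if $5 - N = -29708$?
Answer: $- \frac{226076211}{475081177} \approx -0.47587$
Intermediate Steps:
$N = 29713$ ($N = 5 - -29708 = 5 + 29708 = 29713$)
$\frac{N - 12415}{-36349 + \frac{35843}{-26139}} = \frac{29713 - 12415}{-36349 + \frac{35843}{-26139}} = \frac{17298}{-36349 + 35843 \left(- \frac{1}{26139}\right)} = \frac{17298}{-36349 - \frac{35843}{26139}} = \frac{17298}{- \frac{950162354}{26139}} = 17298 \left(- \frac{26139}{950162354}\right) = - \frac{226076211}{475081177}$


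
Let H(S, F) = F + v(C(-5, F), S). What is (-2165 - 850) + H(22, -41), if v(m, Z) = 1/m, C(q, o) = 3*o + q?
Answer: -391169/128 ≈ -3056.0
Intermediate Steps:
C(q, o) = q + 3*o
H(S, F) = F + 1/(-5 + 3*F)
(-2165 - 850) + H(22, -41) = (-2165 - 850) + (-41 + 1/(-5 + 3*(-41))) = -3015 + (-41 + 1/(-5 - 123)) = -3015 + (-41 + 1/(-128)) = -3015 + (-41 - 1/128) = -3015 - 5249/128 = -391169/128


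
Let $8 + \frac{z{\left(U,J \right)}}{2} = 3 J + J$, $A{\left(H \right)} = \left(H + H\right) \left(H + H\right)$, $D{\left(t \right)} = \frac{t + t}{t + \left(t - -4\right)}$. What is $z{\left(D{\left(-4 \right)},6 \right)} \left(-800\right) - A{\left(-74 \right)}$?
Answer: $-47504$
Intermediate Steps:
$D{\left(t \right)} = \frac{2 t}{4 + 2 t}$ ($D{\left(t \right)} = \frac{2 t}{t + \left(t + 4\right)} = \frac{2 t}{t + \left(4 + t\right)} = \frac{2 t}{4 + 2 t}$)
$A{\left(H \right)} = 4 H^{2}$ ($A{\left(H \right)} = 2 H 2 H = 4 H^{2}$)
$z{\left(U,J \right)} = -16 + 8 J$ ($z{\left(U,J \right)} = -16 + 2 \left(3 J + J\right) = -16 + 2 \cdot 4 J = -16 + 8 J$)
$z{\left(D{\left(-4 \right)},6 \right)} \left(-800\right) - A{\left(-74 \right)} = \left(-16 + 8 \cdot 6\right) \left(-800\right) - 4 \left(-74\right)^{2} = \left(-16 + 48\right) \left(-800\right) - 4 \cdot 5476 = 32 \left(-800\right) - 21904 = -25600 - 21904 = -47504$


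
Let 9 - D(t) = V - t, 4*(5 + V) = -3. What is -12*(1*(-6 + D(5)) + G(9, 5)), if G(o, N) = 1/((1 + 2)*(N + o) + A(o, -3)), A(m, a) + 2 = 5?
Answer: -2479/15 ≈ -165.27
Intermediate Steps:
V = -23/4 (V = -5 + (1/4)*(-3) = -5 - 3/4 = -23/4 ≈ -5.7500)
D(t) = 59/4 + t (D(t) = 9 - (-23/4 - t) = 9 + (23/4 + t) = 59/4 + t)
A(m, a) = 3 (A(m, a) = -2 + 5 = 3)
G(o, N) = 1/(3 + 3*N + 3*o) (G(o, N) = 1/((1 + 2)*(N + o) + 3) = 1/(3*(N + o) + 3) = 1/((3*N + 3*o) + 3) = 1/(3 + 3*N + 3*o))
-12*(1*(-6 + D(5)) + G(9, 5)) = -12*(1*(-6 + (59/4 + 5)) + 1/(3*(1 + 5 + 9))) = -12*(1*(-6 + 79/4) + (1/3)/15) = -12*(1*(55/4) + (1/3)*(1/15)) = -12*(55/4 + 1/45) = -12*2479/180 = -2479/15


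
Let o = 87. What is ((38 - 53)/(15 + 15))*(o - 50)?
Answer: -37/2 ≈ -18.500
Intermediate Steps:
((38 - 53)/(15 + 15))*(o - 50) = ((38 - 53)/(15 + 15))*(87 - 50) = -15/30*37 = -15*1/30*37 = -½*37 = -37/2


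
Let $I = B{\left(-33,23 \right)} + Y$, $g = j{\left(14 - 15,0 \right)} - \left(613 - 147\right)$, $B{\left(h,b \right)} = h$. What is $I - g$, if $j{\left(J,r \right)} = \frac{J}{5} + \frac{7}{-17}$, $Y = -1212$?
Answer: $- \frac{66163}{85} \approx -778.39$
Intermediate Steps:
$j{\left(J,r \right)} = - \frac{7}{17} + \frac{J}{5}$ ($j{\left(J,r \right)} = J \frac{1}{5} + 7 \left(- \frac{1}{17}\right) = \frac{J}{5} - \frac{7}{17} = - \frac{7}{17} + \frac{J}{5}$)
$g = - \frac{39662}{85}$ ($g = \left(- \frac{7}{17} + \frac{14 - 15}{5}\right) - \left(613 - 147\right) = \left(- \frac{7}{17} + \frac{14 - 15}{5}\right) - 466 = \left(- \frac{7}{17} + \frac{1}{5} \left(-1\right)\right) - 466 = \left(- \frac{7}{17} - \frac{1}{5}\right) - 466 = - \frac{52}{85} - 466 = - \frac{39662}{85} \approx -466.61$)
$I = -1245$ ($I = -33 - 1212 = -1245$)
$I - g = -1245 - - \frac{39662}{85} = -1245 + \frac{39662}{85} = - \frac{66163}{85}$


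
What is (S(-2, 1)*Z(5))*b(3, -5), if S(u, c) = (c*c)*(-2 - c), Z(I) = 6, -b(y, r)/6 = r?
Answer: -540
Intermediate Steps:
b(y, r) = -6*r
S(u, c) = c**2*(-2 - c)
(S(-2, 1)*Z(5))*b(3, -5) = ((1**2*(-2 - 1*1))*6)*(-6*(-5)) = ((1*(-2 - 1))*6)*30 = ((1*(-3))*6)*30 = -3*6*30 = -18*30 = -540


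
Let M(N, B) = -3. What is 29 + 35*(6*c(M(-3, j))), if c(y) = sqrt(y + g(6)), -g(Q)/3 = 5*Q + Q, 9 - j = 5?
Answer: 29 + 210*I*sqrt(111) ≈ 29.0 + 2212.5*I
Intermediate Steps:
j = 4 (j = 9 - 1*5 = 9 - 5 = 4)
g(Q) = -18*Q (g(Q) = -3*(5*Q + Q) = -18*Q)
c(y) = sqrt(-108 + y) (c(y) = sqrt(y - 18*6) = sqrt(y - 108) = sqrt(-108 + y))
29 + 35*(6*c(M(-3, j))) = 29 + 35*(6*sqrt(-108 - 3)) = 29 + 35*(6*sqrt(-111)) = 29 + 35*(6*(I*sqrt(111))) = 29 + 35*(6*I*sqrt(111)) = 29 + 210*I*sqrt(111)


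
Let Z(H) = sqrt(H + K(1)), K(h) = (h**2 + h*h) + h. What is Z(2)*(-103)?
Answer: -103*sqrt(5) ≈ -230.31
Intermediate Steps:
K(h) = h + 2*h**2 (K(h) = (h**2 + h**2) + h = 2*h**2 + h = h + 2*h**2)
Z(H) = sqrt(3 + H) (Z(H) = sqrt(H + 1*(1 + 2*1)) = sqrt(H + 1*(1 + 2)) = sqrt(H + 1*3) = sqrt(H + 3) = sqrt(3 + H))
Z(2)*(-103) = sqrt(3 + 2)*(-103) = sqrt(5)*(-103) = -103*sqrt(5)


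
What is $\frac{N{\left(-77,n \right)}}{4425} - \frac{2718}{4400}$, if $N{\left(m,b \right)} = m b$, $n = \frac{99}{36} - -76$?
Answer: $- \frac{258051}{129800} \approx -1.9881$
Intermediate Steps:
$n = \frac{315}{4}$ ($n = 99 \cdot \frac{1}{36} + 76 = \frac{11}{4} + 76 = \frac{315}{4} \approx 78.75$)
$N{\left(m,b \right)} = b m$
$\frac{N{\left(-77,n \right)}}{4425} - \frac{2718}{4400} = \frac{\frac{315}{4} \left(-77\right)}{4425} - \frac{2718}{4400} = \left(- \frac{24255}{4}\right) \frac{1}{4425} - \frac{1359}{2200} = - \frac{1617}{1180} - \frac{1359}{2200} = - \frac{258051}{129800}$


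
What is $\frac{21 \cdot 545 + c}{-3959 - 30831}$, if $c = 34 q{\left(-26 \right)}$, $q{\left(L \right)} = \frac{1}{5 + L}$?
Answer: $- \frac{240311}{730590} \approx -0.32893$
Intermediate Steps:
$c = - \frac{34}{21}$ ($c = \frac{34}{5 - 26} = \frac{34}{-21} = 34 \left(- \frac{1}{21}\right) = - \frac{34}{21} \approx -1.619$)
$\frac{21 \cdot 545 + c}{-3959 - 30831} = \frac{21 \cdot 545 - \frac{34}{21}}{-3959 - 30831} = \frac{11445 - \frac{34}{21}}{-34790} = \frac{240311}{21} \left(- \frac{1}{34790}\right) = - \frac{240311}{730590}$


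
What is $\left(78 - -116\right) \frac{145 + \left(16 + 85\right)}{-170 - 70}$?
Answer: $- \frac{3977}{20} \approx -198.85$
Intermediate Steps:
$\left(78 - -116\right) \frac{145 + \left(16 + 85\right)}{-170 - 70} = \left(78 + 116\right) \frac{145 + 101}{-240} = 194 \cdot 246 \left(- \frac{1}{240}\right) = 194 \left(- \frac{41}{40}\right) = - \frac{3977}{20}$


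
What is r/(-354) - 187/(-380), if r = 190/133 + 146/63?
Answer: 34583/71820 ≈ 0.48152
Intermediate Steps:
r = 236/63 (r = 190*(1/133) + 146*(1/63) = 10/7 + 146/63 = 236/63 ≈ 3.7460)
r/(-354) - 187/(-380) = (236/63)/(-354) - 187/(-380) = (236/63)*(-1/354) - 187*(-1/380) = -2/189 + 187/380 = 34583/71820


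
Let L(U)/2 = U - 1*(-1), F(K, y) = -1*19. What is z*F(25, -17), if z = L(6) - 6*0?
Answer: -266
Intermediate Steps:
F(K, y) = -19
L(U) = 2 + 2*U (L(U) = 2*(U - 1*(-1)) = 2*(U + 1) = 2*(1 + U) = 2 + 2*U)
z = 14 (z = (2 + 2*6) - 6*0 = (2 + 12) + 0 = 14 + 0 = 14)
z*F(25, -17) = 14*(-19) = -266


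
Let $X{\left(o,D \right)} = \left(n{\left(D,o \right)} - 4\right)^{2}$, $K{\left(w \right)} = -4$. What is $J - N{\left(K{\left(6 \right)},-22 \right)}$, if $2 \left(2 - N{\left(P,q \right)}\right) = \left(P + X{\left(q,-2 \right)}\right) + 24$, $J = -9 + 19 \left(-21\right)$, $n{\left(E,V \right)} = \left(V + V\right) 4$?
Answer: $15800$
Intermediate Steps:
$n{\left(E,V \right)} = 8 V$ ($n{\left(E,V \right)} = 2 V 4 = 8 V$)
$J = -408$ ($J = -9 - 399 = -408$)
$X{\left(o,D \right)} = \left(-4 + 8 o\right)^{2}$ ($X{\left(o,D \right)} = \left(8 o - 4\right)^{2} = \left(-4 + 8 o\right)^{2}$)
$N{\left(P,q \right)} = -10 - 8 \left(-1 + 2 q\right)^{2} - \frac{P}{2}$ ($N{\left(P,q \right)} = 2 - \frac{\left(P + 16 \left(-1 + 2 q\right)^{2}\right) + 24}{2} = 2 - \frac{24 + P + 16 \left(-1 + 2 q\right)^{2}}{2} = 2 - \left(12 + \frac{P}{2} + 8 \left(-1 + 2 q\right)^{2}\right) = -10 - 8 \left(-1 + 2 q\right)^{2} - \frac{P}{2}$)
$J - N{\left(K{\left(6 \right)},-22 \right)} = -408 - \left(-18 - 32 \left(-22\right)^{2} + 32 \left(-22\right) - -2\right) = -408 - \left(-18 - 15488 - 704 + 2\right) = -408 - -16208 = -408 + 16208 = 15800$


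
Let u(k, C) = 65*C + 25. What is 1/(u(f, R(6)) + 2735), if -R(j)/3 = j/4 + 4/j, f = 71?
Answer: 2/4675 ≈ 0.00042781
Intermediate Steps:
R(j) = -12/j - 3*j/4 (R(j) = -3*(j/4 + 4/j) = -3*(4/j + j/4) = -12/j - 3*j/4)
u(k, C) = 25 + 65*C
1/(u(f, R(6)) + 2735) = 1/((25 + 65*(-12/6 - 3/4*6)) + 2735) = 1/((25 + 65*(-12*1/6 - 9/2)) + 2735) = 1/((25 + 65*(-2 - 9/2)) + 2735) = 1/((25 + 65*(-13/2)) + 2735) = 1/((25 - 845/2) + 2735) = 1/(-795/2 + 2735) = 1/(4675/2) = 2/4675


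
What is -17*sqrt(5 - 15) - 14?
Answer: -14 - 17*I*sqrt(10) ≈ -14.0 - 53.759*I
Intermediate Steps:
-17*sqrt(5 - 15) - 14 = -17*I*sqrt(10) - 14 = -14 - 17*I*sqrt(10)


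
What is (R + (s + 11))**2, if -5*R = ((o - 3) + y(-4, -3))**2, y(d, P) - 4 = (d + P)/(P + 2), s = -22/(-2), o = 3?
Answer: 121/25 ≈ 4.8400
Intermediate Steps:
s = 11 (s = -22*(-1/2) = 11)
y(d, P) = 4 + (P + d)/(2 + P) (y(d, P) = 4 + (d + P)/(P + 2) = 4 + (P + d)/(2 + P))
R = -121/5 (R = -((3 - 3) + (8 - 4 + 5*(-3))/(2 - 3))**2/5 = -(0 + (8 - 4 - 15)/(-1))**2/5 = -(0 - 1*(-11))**2/5 = -(0 + 11)**2/5 = -1/5*11**2 = -1/5*121 = -121/5 ≈ -24.200)
(R + (s + 11))**2 = (-121/5 + (11 + 11))**2 = (-121/5 + 22)**2 = (-11/5)**2 = 121/25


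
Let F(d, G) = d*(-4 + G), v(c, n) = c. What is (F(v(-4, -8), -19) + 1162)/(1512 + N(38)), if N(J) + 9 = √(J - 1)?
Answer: 942381/1129486 - 627*√37/1129486 ≈ 0.83097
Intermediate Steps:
N(J) = -9 + √(-1 + J) (N(J) = -9 + √(J - 1) = -9 + √(-1 + J))
(F(v(-4, -8), -19) + 1162)/(1512 + N(38)) = (-4*(-4 - 19) + 1162)/(1512 + (-9 + √(-1 + 38))) = (-4*(-23) + 1162)/(1512 + (-9 + √37)) = (92 + 1162)/(1503 + √37) = 1254/(1503 + √37)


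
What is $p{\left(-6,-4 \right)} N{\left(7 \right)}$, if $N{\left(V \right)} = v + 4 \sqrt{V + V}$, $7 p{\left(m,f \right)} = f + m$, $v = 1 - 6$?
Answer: $\frac{50}{7} - \frac{40 \sqrt{14}}{7} \approx -14.238$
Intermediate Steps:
$v = -5$ ($v = 1 - 6 = -5$)
$p{\left(m,f \right)} = \frac{f}{7} + \frac{m}{7}$ ($p{\left(m,f \right)} = \frac{f + m}{7} = \frac{f}{7} + \frac{m}{7}$)
$N{\left(V \right)} = -5 + 4 \sqrt{2} \sqrt{V}$ ($N{\left(V \right)} = -5 + 4 \sqrt{V + V} = -5 + 4 \sqrt{2 V} = -5 + 4 \sqrt{2} \sqrt{V}$)
$p{\left(-6,-4 \right)} N{\left(7 \right)} = \left(\frac{1}{7} \left(-4\right) + \frac{1}{7} \left(-6\right)\right) \left(-5 + 4 \sqrt{2} \sqrt{7}\right) = \left(- \frac{4}{7} - \frac{6}{7}\right) \left(-5 + 4 \sqrt{14}\right) = - \frac{10 \left(-5 + 4 \sqrt{14}\right)}{7} = \frac{50}{7} - \frac{40 \sqrt{14}}{7}$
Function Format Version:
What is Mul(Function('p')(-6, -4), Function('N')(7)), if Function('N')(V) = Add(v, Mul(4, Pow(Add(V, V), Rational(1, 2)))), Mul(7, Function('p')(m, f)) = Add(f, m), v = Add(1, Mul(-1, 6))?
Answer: Add(Rational(50, 7), Mul(Rational(-40, 7), Pow(14, Rational(1, 2)))) ≈ -14.238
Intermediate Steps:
v = -5 (v = Add(1, -6) = -5)
Function('p')(m, f) = Add(Mul(Rational(1, 7), f), Mul(Rational(1, 7), m)) (Function('p')(m, f) = Mul(Rational(1, 7), Add(f, m)) = Add(Mul(Rational(1, 7), f), Mul(Rational(1, 7), m)))
Function('N')(V) = Add(-5, Mul(4, Pow(2, Rational(1, 2)), Pow(V, Rational(1, 2)))) (Function('N')(V) = Add(-5, Mul(4, Pow(Add(V, V), Rational(1, 2)))) = Add(-5, Mul(4, Pow(Mul(2, V), Rational(1, 2)))) = Add(-5, Mul(4, Mul(Pow(2, Rational(1, 2)), Pow(V, Rational(1, 2))))) = Add(-5, Mul(4, Pow(2, Rational(1, 2)), Pow(V, Rational(1, 2)))))
Mul(Function('p')(-6, -4), Function('N')(7)) = Mul(Add(Mul(Rational(1, 7), -4), Mul(Rational(1, 7), -6)), Add(-5, Mul(4, Pow(2, Rational(1, 2)), Pow(7, Rational(1, 2))))) = Mul(Add(Rational(-4, 7), Rational(-6, 7)), Add(-5, Mul(4, Pow(14, Rational(1, 2))))) = Mul(Rational(-10, 7), Add(-5, Mul(4, Pow(14, Rational(1, 2))))) = Add(Rational(50, 7), Mul(Rational(-40, 7), Pow(14, Rational(1, 2))))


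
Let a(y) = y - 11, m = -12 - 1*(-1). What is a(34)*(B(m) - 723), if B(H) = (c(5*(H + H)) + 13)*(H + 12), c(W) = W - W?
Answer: -16330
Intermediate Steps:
m = -11 (m = -12 + 1 = -11)
a(y) = -11 + y
c(W) = 0
B(H) = 156 + 13*H (B(H) = (0 + 13)*(H + 12) = 13*(12 + H) = 156 + 13*H)
a(34)*(B(m) - 723) = (-11 + 34)*((156 + 13*(-11)) - 723) = 23*((156 - 143) - 723) = 23*(13 - 723) = 23*(-710) = -16330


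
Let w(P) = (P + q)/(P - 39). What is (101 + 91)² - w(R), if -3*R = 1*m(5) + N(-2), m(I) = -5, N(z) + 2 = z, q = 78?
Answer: 147465/4 ≈ 36866.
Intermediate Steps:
N(z) = -2 + z
R = 3 (R = -(1*(-5) + (-2 - 2))/3 = -(-5 - 4)/3 = -⅓*(-9) = 3)
w(P) = (78 + P)/(-39 + P) (w(P) = (P + 78)/(P - 39) = (78 + P)/(-39 + P))
(101 + 91)² - w(R) = (101 + 91)² - (78 + 3)/(-39 + 3) = 192² - 81/(-36) = 36864 - (-1)*81/36 = 36864 - 1*(-9/4) = 36864 + 9/4 = 147465/4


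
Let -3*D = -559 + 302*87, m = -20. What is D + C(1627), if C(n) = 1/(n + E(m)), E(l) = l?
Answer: -41324002/4821 ≈ -8571.7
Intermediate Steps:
C(n) = 1/(-20 + n) (C(n) = 1/(n - 20) = 1/(-20 + n))
D = -25715/3 (D = -(-559 + 302*87)/3 = -(-559 + 26274)/3 = -⅓*25715 = -25715/3 ≈ -8571.7)
D + C(1627) = -25715/3 + 1/(-20 + 1627) = -25715/3 + 1/1607 = -41324002/4821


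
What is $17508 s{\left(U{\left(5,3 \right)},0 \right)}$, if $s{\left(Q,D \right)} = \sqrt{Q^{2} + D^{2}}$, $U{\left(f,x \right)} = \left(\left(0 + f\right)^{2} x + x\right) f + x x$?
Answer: $6985692$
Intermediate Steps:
$U{\left(f,x \right)} = x^{2} + f \left(x + x f^{2}\right)$ ($U{\left(f,x \right)} = \left(f^{2} x + x\right) f + x^{2} = \left(x f^{2} + x\right) f + x^{2} = \left(x + x f^{2}\right) f + x^{2} = f \left(x + x f^{2}\right) + x^{2} = x^{2} + f \left(x + x f^{2}\right)$)
$s{\left(Q,D \right)} = \sqrt{D^{2} + Q^{2}}$
$17508 s{\left(U{\left(5,3 \right)},0 \right)} = 17508 \sqrt{0^{2} + \left(3 \left(5 + 3 + 5^{3}\right)\right)^{2}} = 17508 \sqrt{0 + \left(3 \left(5 + 3 + 125\right)\right)^{2}} = 17508 \sqrt{0 + \left(3 \cdot 133\right)^{2}} = 17508 \sqrt{0 + 399^{2}} = 17508 \sqrt{0 + 159201} = 17508 \sqrt{159201} = 17508 \cdot 399 = 6985692$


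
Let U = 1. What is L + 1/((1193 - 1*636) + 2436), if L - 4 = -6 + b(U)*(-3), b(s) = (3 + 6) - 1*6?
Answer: -32922/2993 ≈ -11.000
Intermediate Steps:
b(s) = 3 (b(s) = 9 - 6 = 3)
L = -11 (L = 4 + (-6 + 3*(-3)) = 4 + (-6 - 9) = 4 - 15 = -11)
L + 1/((1193 - 1*636) + 2436) = -11 + 1/((1193 - 1*636) + 2436) = -11 + 1/((1193 - 636) + 2436) = -11 + 1/(557 + 2436) = -11 + 1/2993 = -32922/2993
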